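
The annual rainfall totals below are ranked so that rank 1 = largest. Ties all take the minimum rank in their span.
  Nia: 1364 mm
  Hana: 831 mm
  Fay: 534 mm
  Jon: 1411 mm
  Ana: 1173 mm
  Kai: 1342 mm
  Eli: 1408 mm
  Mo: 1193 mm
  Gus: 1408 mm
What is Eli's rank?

Sorted (descending): 1411, 1408, 1408, 1364, 1342, 1193, 1173, 831, 534
The 2 values of 1408 occupy positions 2–3 → each gets rank 2.
Eli has value 1408 mm → rank 2.

2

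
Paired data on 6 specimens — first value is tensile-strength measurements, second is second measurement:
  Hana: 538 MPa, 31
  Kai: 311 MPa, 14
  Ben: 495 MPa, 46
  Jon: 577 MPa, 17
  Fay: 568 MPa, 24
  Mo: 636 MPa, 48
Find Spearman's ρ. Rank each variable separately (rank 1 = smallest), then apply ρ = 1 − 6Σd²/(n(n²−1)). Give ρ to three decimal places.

Ranks of variable 1: 3, 1, 2, 5, 4, 6
Ranks of variable 2: 4, 1, 5, 2, 3, 6
d = r₁ − r₂: -1, 0, -3, 3, 1, 0
d²: 1, 0, 9, 9, 1, 0; Σd² = 20
ρ = 1 − 6·20/(6·35) = 1 − 120/210 = 0.429

0.429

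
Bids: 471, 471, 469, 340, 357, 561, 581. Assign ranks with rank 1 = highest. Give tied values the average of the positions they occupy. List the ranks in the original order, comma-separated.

3.5, 3.5, 5, 7, 6, 2, 1

Sorted (descending): 581, 561, 471, 471, 469, 357, 340
The 2 values of 471 occupy positions 3–4 → average rank (3+4)/2 = 3.5.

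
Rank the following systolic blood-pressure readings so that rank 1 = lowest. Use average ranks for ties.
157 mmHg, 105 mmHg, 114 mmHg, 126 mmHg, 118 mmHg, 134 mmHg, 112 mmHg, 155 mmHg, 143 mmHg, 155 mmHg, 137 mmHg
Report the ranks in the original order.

Sorted (ascending): 105, 112, 114, 118, 126, 134, 137, 143, 155, 155, 157
The 2 values of 155 occupy positions 9–10 → average rank (9+10)/2 = 9.5.

11, 1, 3, 5, 4, 6, 2, 9.5, 8, 9.5, 7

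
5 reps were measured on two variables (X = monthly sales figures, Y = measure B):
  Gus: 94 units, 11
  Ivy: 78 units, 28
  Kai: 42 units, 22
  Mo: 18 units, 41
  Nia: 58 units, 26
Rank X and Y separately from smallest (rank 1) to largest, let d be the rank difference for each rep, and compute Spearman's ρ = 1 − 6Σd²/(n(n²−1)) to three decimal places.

Ranks of variable 1: 5, 4, 2, 1, 3
Ranks of variable 2: 1, 4, 2, 5, 3
d = r₁ − r₂: 4, 0, 0, -4, 0
d²: 16, 0, 0, 16, 0; Σd² = 32
ρ = 1 − 6·32/(5·24) = 1 − 192/120 = -0.600

-0.600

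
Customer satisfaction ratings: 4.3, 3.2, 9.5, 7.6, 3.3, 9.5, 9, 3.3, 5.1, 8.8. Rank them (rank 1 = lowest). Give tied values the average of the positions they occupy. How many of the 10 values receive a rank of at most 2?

1

Sorted (ascending): 3.2, 3.3, 3.3, 4.3, 5.1, 7.6, 8.8, 9, 9.5, 9.5
The 2 values of 3.3 occupy positions 2–3 → average rank (2+3)/2 = 2.5.
The 2 values of 9.5 occupy positions 9–10 → average rank (9+10)/2 = 9.5.
Ranks ≤ 2: {1} → 1 value.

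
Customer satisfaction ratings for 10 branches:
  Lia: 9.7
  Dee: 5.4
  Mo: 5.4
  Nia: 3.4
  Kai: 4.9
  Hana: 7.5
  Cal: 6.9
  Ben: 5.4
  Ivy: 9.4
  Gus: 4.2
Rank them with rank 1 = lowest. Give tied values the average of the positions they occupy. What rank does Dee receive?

5

Sorted (ascending): 3.4, 4.2, 4.9, 5.4, 5.4, 5.4, 6.9, 7.5, 9.4, 9.7
The 3 values of 5.4 occupy positions 4–6 → average rank 5.
Dee has value 5.4 → rank 5.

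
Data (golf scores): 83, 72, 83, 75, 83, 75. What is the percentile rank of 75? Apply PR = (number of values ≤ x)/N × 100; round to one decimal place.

N = 6.
Strictly below 75: 1. Equal to 75: 2.
PR = 3/6 × 100 = 50.0

50.0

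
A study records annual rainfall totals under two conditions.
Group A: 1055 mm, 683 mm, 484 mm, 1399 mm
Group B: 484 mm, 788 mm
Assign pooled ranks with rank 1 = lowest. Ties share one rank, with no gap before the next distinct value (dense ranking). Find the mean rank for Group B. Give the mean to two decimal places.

2.00

Sorted (ascending): 484, 484, 683, 788, 1055, 1399
The 2 values of 484 share dense rank 1.
Remaining distinct values take the next consecutive integers.
Group B values → pooled ranks: 484→1, 788→3
Mean rank = (1 + 3) / 2 = 2.00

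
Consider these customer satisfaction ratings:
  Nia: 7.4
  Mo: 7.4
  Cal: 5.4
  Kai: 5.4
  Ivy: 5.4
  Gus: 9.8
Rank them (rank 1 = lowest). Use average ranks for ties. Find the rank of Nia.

4.5

Sorted (ascending): 5.4, 5.4, 5.4, 7.4, 7.4, 9.8
The 3 values of 5.4 occupy positions 1–3 → average rank 2.
The 2 values of 7.4 occupy positions 4–5 → average rank (4+5)/2 = 4.5.
Nia has value 7.4 → rank 4.5.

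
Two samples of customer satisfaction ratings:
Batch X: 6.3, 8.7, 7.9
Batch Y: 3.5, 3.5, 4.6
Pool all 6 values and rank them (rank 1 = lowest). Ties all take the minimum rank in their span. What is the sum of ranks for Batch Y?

Sorted (ascending): 3.5, 3.5, 4.6, 6.3, 7.9, 8.7
The 2 values of 3.5 occupy positions 1–2 → each gets rank 1.
Batch Y values → pooled ranks: 3.5→1, 3.5→1, 4.6→3
Rank sum = 1 + 1 + 3 = 5

5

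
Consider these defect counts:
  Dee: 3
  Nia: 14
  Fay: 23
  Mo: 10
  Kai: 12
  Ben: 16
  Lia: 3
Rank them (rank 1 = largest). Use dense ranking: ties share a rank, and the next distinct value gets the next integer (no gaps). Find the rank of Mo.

5

Sorted (descending): 23, 16, 14, 12, 10, 3, 3
The 2 values of 3 share dense rank 6.
Remaining distinct values take the next consecutive integers.
Mo has value 10 → rank 5.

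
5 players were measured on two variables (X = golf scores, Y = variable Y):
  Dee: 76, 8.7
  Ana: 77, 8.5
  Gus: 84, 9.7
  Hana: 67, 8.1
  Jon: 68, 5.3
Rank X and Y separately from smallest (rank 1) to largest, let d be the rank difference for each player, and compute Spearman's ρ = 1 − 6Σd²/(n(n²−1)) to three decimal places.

0.800

Ranks of variable 1: 3, 4, 5, 1, 2
Ranks of variable 2: 4, 3, 5, 2, 1
d = r₁ − r₂: -1, 1, 0, -1, 1
d²: 1, 1, 0, 1, 1; Σd² = 4
ρ = 1 − 6·4/(5·24) = 1 − 24/120 = 0.800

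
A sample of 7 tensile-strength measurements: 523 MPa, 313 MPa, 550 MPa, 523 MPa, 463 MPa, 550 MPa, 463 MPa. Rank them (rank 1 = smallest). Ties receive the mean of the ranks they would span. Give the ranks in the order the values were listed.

4.5, 1, 6.5, 4.5, 2.5, 6.5, 2.5

Sorted (ascending): 313, 463, 463, 523, 523, 550, 550
The 2 values of 463 occupy positions 2–3 → average rank (2+3)/2 = 2.5.
The 2 values of 523 occupy positions 4–5 → average rank (4+5)/2 = 4.5.
The 2 values of 550 occupy positions 6–7 → average rank (6+7)/2 = 6.5.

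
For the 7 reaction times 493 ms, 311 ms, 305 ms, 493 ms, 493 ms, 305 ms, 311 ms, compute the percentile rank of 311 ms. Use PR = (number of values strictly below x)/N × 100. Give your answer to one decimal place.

N = 7.
Strictly below 311: 2. Equal to 311: 2.
PR = 2/7 × 100 = 28.6

28.6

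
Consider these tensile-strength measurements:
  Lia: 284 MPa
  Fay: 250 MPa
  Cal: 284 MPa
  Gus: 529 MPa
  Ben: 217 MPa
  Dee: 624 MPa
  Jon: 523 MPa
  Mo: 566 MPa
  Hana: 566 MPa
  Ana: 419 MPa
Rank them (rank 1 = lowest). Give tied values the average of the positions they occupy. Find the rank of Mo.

8.5

Sorted (ascending): 217, 250, 284, 284, 419, 523, 529, 566, 566, 624
The 2 values of 284 occupy positions 3–4 → average rank (3+4)/2 = 3.5.
The 2 values of 566 occupy positions 8–9 → average rank (8+9)/2 = 8.5.
Mo has value 566 MPa → rank 8.5.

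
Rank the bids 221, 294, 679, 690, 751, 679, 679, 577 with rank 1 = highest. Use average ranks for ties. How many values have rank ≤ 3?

2

Sorted (descending): 751, 690, 679, 679, 679, 577, 294, 221
The 3 values of 679 occupy positions 3–5 → average rank 4.
Ranks ≤ 3: {1, 2} → 2 values.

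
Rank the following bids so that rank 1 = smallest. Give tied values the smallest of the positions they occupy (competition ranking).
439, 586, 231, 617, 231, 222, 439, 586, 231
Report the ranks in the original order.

5, 7, 2, 9, 2, 1, 5, 7, 2

Sorted (ascending): 222, 231, 231, 231, 439, 439, 586, 586, 617
The 3 values of 231 occupy positions 2–4 → each gets rank 2.
The 2 values of 439 occupy positions 5–6 → each gets rank 5.
The 2 values of 586 occupy positions 7–8 → each gets rank 7.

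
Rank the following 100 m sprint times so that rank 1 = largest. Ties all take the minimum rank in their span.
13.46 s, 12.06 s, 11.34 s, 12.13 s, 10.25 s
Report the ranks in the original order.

1, 3, 4, 2, 5

Sorted (descending): 13.46, 12.13, 12.06, 11.34, 10.25
No ties — each value takes its position as its rank.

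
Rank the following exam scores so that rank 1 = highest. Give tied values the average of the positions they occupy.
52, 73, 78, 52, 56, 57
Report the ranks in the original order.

5.5, 2, 1, 5.5, 4, 3

Sorted (descending): 78, 73, 57, 56, 52, 52
The 2 values of 52 occupy positions 5–6 → average rank (5+6)/2 = 5.5.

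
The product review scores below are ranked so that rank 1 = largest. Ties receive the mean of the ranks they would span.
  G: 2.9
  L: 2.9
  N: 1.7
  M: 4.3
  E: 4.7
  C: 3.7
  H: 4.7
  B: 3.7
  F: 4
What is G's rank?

Sorted (descending): 4.7, 4.7, 4.3, 4, 3.7, 3.7, 2.9, 2.9, 1.7
The 2 values of 4.7 occupy positions 1–2 → average rank (1+2)/2 = 1.5.
The 2 values of 3.7 occupy positions 5–6 → average rank (5+6)/2 = 5.5.
The 2 values of 2.9 occupy positions 7–8 → average rank (7+8)/2 = 7.5.
G has value 2.9 → rank 7.5.

7.5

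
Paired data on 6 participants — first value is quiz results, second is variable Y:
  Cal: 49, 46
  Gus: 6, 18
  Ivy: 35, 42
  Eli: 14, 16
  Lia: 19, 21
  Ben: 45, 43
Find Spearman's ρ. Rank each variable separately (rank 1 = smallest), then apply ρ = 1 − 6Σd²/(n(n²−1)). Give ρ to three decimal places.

0.943

Ranks of variable 1: 6, 1, 4, 2, 3, 5
Ranks of variable 2: 6, 2, 4, 1, 3, 5
d = r₁ − r₂: 0, -1, 0, 1, 0, 0
d²: 0, 1, 0, 1, 0, 0; Σd² = 2
ρ = 1 − 6·2/(6·35) = 1 − 12/210 = 0.943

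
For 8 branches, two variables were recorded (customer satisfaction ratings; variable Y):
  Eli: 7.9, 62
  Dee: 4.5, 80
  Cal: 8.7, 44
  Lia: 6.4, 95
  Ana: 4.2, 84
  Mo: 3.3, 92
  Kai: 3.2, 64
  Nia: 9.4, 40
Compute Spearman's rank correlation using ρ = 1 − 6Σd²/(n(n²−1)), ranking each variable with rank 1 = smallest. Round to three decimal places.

Ranks of variable 1: 6, 4, 7, 5, 3, 2, 1, 8
Ranks of variable 2: 3, 5, 2, 8, 6, 7, 4, 1
d = r₁ − r₂: 3, -1, 5, -3, -3, -5, -3, 7
d²: 9, 1, 25, 9, 9, 25, 9, 49; Σd² = 136
ρ = 1 − 6·136/(8·63) = 1 − 816/504 = -0.619

-0.619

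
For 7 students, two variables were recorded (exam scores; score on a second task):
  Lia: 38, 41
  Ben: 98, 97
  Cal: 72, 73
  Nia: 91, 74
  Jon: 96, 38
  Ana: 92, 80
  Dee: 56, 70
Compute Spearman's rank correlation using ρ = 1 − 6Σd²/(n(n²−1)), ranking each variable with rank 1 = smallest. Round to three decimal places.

0.464

Ranks of variable 1: 1, 7, 3, 4, 6, 5, 2
Ranks of variable 2: 2, 7, 4, 5, 1, 6, 3
d = r₁ − r₂: -1, 0, -1, -1, 5, -1, -1
d²: 1, 0, 1, 1, 25, 1, 1; Σd² = 30
ρ = 1 − 6·30/(7·48) = 1 − 180/336 = 0.464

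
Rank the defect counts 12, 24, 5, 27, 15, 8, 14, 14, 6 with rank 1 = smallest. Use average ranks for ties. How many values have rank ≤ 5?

Sorted (ascending): 5, 6, 8, 12, 14, 14, 15, 24, 27
The 2 values of 14 occupy positions 5–6 → average rank (5+6)/2 = 5.5.
Ranks ≤ 5: {1, 2, 3, 4} → 4 values.

4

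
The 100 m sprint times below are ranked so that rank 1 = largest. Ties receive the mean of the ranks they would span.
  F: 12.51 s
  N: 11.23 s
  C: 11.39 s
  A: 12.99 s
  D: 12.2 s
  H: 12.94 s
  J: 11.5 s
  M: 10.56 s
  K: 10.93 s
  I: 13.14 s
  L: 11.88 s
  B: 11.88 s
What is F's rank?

Sorted (descending): 13.14, 12.99, 12.94, 12.51, 12.2, 11.88, 11.88, 11.5, 11.39, 11.23, 10.93, 10.56
The 2 values of 11.88 occupy positions 6–7 → average rank (6+7)/2 = 6.5.
F has value 12.51 s → rank 4.

4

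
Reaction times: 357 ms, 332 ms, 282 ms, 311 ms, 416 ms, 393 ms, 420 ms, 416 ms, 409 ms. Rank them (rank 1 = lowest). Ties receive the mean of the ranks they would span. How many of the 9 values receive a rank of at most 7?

6

Sorted (ascending): 282, 311, 332, 357, 393, 409, 416, 416, 420
The 2 values of 416 occupy positions 7–8 → average rank (7+8)/2 = 7.5.
Ranks ≤ 7: {1, 2, 3, 4, 5, 6} → 6 values.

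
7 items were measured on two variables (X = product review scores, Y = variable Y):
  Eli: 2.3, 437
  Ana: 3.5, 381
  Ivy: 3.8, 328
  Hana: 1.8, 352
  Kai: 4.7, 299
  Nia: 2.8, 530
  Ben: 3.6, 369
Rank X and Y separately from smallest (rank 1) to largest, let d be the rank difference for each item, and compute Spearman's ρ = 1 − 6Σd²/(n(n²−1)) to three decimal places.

Ranks of variable 1: 2, 4, 6, 1, 7, 3, 5
Ranks of variable 2: 6, 5, 2, 3, 1, 7, 4
d = r₁ − r₂: -4, -1, 4, -2, 6, -4, 1
d²: 16, 1, 16, 4, 36, 16, 1; Σd² = 90
ρ = 1 − 6·90/(7·48) = 1 − 540/336 = -0.607

-0.607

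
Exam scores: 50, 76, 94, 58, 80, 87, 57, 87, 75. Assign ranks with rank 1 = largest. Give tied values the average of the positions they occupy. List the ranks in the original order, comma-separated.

9, 5, 1, 7, 4, 2.5, 8, 2.5, 6

Sorted (descending): 94, 87, 87, 80, 76, 75, 58, 57, 50
The 2 values of 87 occupy positions 2–3 → average rank (2+3)/2 = 2.5.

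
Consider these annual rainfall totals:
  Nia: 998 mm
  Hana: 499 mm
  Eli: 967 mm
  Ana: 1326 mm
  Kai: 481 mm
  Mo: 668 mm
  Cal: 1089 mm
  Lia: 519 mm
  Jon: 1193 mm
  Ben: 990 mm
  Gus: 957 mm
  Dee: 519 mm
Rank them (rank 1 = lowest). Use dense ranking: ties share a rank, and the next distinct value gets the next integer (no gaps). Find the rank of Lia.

Sorted (ascending): 481, 499, 519, 519, 668, 957, 967, 990, 998, 1089, 1193, 1326
The 2 values of 519 share dense rank 3.
Remaining distinct values take the next consecutive integers.
Lia has value 519 mm → rank 3.

3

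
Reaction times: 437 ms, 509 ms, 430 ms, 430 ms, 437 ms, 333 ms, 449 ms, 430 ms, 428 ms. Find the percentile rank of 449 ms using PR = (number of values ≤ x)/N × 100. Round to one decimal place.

88.9

N = 9.
Strictly below 449: 7. Equal to 449: 1.
PR = 8/9 × 100 = 88.9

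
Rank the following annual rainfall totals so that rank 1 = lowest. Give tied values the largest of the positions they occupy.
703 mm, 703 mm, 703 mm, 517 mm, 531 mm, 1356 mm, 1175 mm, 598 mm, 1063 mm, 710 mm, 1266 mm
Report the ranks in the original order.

Sorted (ascending): 517, 531, 598, 703, 703, 703, 710, 1063, 1175, 1266, 1356
The 3 values of 703 occupy positions 4–6 → each gets rank 6.

6, 6, 6, 1, 2, 11, 9, 3, 8, 7, 10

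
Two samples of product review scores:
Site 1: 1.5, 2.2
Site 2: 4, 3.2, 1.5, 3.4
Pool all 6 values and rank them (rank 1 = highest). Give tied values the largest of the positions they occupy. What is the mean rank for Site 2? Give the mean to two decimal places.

Sorted (descending): 4, 3.4, 3.2, 2.2, 1.5, 1.5
The 2 values of 1.5 occupy positions 5–6 → each gets rank 6.
Site 2 values → pooled ranks: 4→1, 3.2→3, 1.5→6, 3.4→2
Mean rank = (1 + 3 + 6 + 2) / 4 = 3.00

3.00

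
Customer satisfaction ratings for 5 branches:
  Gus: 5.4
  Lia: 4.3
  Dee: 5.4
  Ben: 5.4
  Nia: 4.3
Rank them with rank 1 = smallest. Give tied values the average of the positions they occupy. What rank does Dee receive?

Sorted (ascending): 4.3, 4.3, 5.4, 5.4, 5.4
The 2 values of 4.3 occupy positions 1–2 → average rank (1+2)/2 = 1.5.
The 3 values of 5.4 occupy positions 3–5 → average rank 4.
Dee has value 5.4 → rank 4.

4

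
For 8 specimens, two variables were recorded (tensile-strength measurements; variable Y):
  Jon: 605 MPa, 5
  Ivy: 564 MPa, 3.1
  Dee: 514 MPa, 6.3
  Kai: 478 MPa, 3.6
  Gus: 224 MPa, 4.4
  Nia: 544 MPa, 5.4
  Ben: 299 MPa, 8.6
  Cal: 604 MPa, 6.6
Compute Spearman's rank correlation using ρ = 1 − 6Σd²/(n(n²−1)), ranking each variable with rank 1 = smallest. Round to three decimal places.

-0.024

Ranks of variable 1: 8, 6, 4, 3, 1, 5, 2, 7
Ranks of variable 2: 4, 1, 6, 2, 3, 5, 8, 7
d = r₁ − r₂: 4, 5, -2, 1, -2, 0, -6, 0
d²: 16, 25, 4, 1, 4, 0, 36, 0; Σd² = 86
ρ = 1 − 6·86/(8·63) = 1 − 516/504 = -0.024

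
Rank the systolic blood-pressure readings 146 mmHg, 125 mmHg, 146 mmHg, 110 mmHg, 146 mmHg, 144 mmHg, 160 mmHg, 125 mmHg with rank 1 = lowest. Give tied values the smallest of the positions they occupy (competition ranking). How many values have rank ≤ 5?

Sorted (ascending): 110, 125, 125, 144, 146, 146, 146, 160
The 2 values of 125 occupy positions 2–3 → each gets rank 2.
The 3 values of 146 occupy positions 5–7 → each gets rank 5.
Ranks ≤ 5: {1, 2, 2, 4, 5, 5, 5} → 7 values.

7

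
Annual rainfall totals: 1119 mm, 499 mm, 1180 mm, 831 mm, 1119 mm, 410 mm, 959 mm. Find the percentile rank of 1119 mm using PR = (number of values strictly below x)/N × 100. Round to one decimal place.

57.1

N = 7.
Strictly below 1119: 4. Equal to 1119: 2.
PR = 4/7 × 100 = 57.1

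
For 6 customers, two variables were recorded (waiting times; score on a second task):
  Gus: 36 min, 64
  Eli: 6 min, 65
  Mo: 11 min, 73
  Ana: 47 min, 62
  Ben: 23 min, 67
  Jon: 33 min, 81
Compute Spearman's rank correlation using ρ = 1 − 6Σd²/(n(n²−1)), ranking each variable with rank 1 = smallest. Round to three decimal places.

-0.486

Ranks of variable 1: 5, 1, 2, 6, 3, 4
Ranks of variable 2: 2, 3, 5, 1, 4, 6
d = r₁ − r₂: 3, -2, -3, 5, -1, -2
d²: 9, 4, 9, 25, 1, 4; Σd² = 52
ρ = 1 − 6·52/(6·35) = 1 − 312/210 = -0.486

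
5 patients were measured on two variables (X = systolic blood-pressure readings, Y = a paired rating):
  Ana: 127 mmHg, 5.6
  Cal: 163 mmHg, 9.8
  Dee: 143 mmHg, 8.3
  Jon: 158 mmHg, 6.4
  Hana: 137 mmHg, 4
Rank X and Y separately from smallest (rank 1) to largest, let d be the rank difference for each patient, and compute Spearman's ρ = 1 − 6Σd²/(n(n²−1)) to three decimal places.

0.800

Ranks of variable 1: 1, 5, 3, 4, 2
Ranks of variable 2: 2, 5, 4, 3, 1
d = r₁ − r₂: -1, 0, -1, 1, 1
d²: 1, 0, 1, 1, 1; Σd² = 4
ρ = 1 − 6·4/(5·24) = 1 − 24/120 = 0.800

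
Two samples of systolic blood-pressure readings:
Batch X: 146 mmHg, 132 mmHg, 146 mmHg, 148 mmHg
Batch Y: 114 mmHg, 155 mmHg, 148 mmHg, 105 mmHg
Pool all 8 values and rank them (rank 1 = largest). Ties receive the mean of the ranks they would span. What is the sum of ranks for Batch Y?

Sorted (descending): 155, 148, 148, 146, 146, 132, 114, 105
The 2 values of 148 occupy positions 2–3 → average rank (2+3)/2 = 2.5.
The 2 values of 146 occupy positions 4–5 → average rank (4+5)/2 = 4.5.
Batch Y values → pooled ranks: 114→7, 155→1, 148→2.5, 105→8
Rank sum = 7 + 1 + 2.5 + 8 = 18.5

18.5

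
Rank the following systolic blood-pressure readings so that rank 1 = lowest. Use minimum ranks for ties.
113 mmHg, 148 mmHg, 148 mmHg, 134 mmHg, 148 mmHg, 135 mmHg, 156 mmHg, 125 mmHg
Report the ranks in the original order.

Sorted (ascending): 113, 125, 134, 135, 148, 148, 148, 156
The 3 values of 148 occupy positions 5–7 → each gets rank 5.

1, 5, 5, 3, 5, 4, 8, 2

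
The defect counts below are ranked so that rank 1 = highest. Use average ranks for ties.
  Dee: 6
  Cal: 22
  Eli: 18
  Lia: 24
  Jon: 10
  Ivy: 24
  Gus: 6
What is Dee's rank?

6.5

Sorted (descending): 24, 24, 22, 18, 10, 6, 6
The 2 values of 24 occupy positions 1–2 → average rank (1+2)/2 = 1.5.
The 2 values of 6 occupy positions 6–7 → average rank (6+7)/2 = 6.5.
Dee has value 6 → rank 6.5.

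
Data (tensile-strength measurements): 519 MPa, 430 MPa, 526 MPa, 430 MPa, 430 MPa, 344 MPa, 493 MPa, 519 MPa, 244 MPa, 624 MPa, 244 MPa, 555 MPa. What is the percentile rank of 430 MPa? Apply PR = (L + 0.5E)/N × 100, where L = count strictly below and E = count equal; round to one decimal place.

N = 12.
Strictly below 430: 3. Equal to 430: 3.
PR = (3 + 0.5·3)/12 × 100 = 37.5

37.5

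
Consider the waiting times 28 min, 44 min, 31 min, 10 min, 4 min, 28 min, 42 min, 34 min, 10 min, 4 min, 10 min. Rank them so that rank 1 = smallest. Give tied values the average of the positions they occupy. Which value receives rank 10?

42

Sorted (ascending): 4, 4, 10, 10, 10, 28, 28, 31, 34, 42, 44
The 2 values of 4 occupy positions 1–2 → average rank (1+2)/2 = 1.5.
The 3 values of 10 occupy positions 3–5 → average rank 4.
The 2 values of 28 occupy positions 6–7 → average rank (6+7)/2 = 6.5.
Rank 10 → value 42.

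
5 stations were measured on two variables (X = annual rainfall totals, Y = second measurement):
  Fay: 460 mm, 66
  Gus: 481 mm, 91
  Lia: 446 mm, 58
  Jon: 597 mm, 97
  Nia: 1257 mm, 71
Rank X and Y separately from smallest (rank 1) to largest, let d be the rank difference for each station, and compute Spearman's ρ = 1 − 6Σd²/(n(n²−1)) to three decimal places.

Ranks of variable 1: 2, 3, 1, 4, 5
Ranks of variable 2: 2, 4, 1, 5, 3
d = r₁ − r₂: 0, -1, 0, -1, 2
d²: 0, 1, 0, 1, 4; Σd² = 6
ρ = 1 − 6·6/(5·24) = 1 − 36/120 = 0.700

0.700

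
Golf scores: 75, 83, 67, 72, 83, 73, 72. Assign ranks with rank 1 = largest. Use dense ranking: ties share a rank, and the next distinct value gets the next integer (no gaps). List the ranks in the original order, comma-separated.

Sorted (descending): 83, 83, 75, 73, 72, 72, 67
The 2 values of 83 share dense rank 1.
The 2 values of 72 share dense rank 4.
Remaining distinct values take the next consecutive integers.

2, 1, 5, 4, 1, 3, 4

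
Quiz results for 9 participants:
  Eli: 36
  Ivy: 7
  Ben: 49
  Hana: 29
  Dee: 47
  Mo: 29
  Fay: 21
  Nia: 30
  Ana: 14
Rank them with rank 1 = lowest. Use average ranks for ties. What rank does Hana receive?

Sorted (ascending): 7, 14, 21, 29, 29, 30, 36, 47, 49
The 2 values of 29 occupy positions 4–5 → average rank (4+5)/2 = 4.5.
Hana has value 29 → rank 4.5.

4.5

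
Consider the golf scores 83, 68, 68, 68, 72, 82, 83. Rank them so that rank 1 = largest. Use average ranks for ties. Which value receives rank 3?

82

Sorted (descending): 83, 83, 82, 72, 68, 68, 68
The 2 values of 83 occupy positions 1–2 → average rank (1+2)/2 = 1.5.
The 3 values of 68 occupy positions 5–7 → average rank 6.
Rank 3 → value 82.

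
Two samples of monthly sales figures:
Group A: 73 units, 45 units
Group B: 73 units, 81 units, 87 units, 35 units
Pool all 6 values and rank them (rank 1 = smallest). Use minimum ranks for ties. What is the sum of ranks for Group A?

5

Sorted (ascending): 35, 45, 73, 73, 81, 87
The 2 values of 73 occupy positions 3–4 → each gets rank 3.
Group A values → pooled ranks: 73→3, 45→2
Rank sum = 3 + 2 = 5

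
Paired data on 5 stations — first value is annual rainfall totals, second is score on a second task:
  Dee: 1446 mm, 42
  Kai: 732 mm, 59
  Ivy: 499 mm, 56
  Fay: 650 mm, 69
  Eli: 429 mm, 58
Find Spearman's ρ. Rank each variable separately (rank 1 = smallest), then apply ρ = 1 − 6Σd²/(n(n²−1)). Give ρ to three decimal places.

Ranks of variable 1: 5, 4, 2, 3, 1
Ranks of variable 2: 1, 4, 2, 5, 3
d = r₁ − r₂: 4, 0, 0, -2, -2
d²: 16, 0, 0, 4, 4; Σd² = 24
ρ = 1 − 6·24/(5·24) = 1 − 144/120 = -0.200

-0.200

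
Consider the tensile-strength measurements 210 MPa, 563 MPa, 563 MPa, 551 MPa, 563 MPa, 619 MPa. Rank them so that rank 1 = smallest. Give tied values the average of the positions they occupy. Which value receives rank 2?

Sorted (ascending): 210, 551, 563, 563, 563, 619
The 3 values of 563 occupy positions 3–5 → average rank 4.
Rank 2 → value 551.

551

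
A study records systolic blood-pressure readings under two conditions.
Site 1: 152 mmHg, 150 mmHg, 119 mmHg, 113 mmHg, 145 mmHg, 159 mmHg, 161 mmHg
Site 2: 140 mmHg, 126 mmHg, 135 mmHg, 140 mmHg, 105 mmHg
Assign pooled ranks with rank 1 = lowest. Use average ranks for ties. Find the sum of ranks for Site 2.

23

Sorted (ascending): 105, 113, 119, 126, 135, 140, 140, 145, 150, 152, 159, 161
The 2 values of 140 occupy positions 6–7 → average rank (6+7)/2 = 6.5.
Site 2 values → pooled ranks: 140→6.5, 126→4, 135→5, 140→6.5, 105→1
Rank sum = 6.5 + 4 + 5 + 6.5 + 1 = 23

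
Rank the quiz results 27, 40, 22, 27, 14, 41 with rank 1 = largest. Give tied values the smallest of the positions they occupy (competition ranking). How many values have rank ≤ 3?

4

Sorted (descending): 41, 40, 27, 27, 22, 14
The 2 values of 27 occupy positions 3–4 → each gets rank 3.
Ranks ≤ 3: {1, 2, 3, 3} → 4 values.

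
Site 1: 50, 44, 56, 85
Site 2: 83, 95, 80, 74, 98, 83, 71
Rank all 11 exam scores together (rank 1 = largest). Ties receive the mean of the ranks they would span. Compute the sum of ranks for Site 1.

33

Sorted (descending): 98, 95, 85, 83, 83, 80, 74, 71, 56, 50, 44
The 2 values of 83 occupy positions 4–5 → average rank (4+5)/2 = 4.5.
Site 1 values → pooled ranks: 50→10, 44→11, 56→9, 85→3
Rank sum = 10 + 11 + 9 + 3 = 33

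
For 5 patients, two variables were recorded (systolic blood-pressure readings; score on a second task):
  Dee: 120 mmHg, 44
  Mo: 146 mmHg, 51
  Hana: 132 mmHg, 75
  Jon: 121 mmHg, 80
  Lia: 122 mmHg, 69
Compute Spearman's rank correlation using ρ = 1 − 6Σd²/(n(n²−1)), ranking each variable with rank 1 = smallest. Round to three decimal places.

0.100

Ranks of variable 1: 1, 5, 4, 2, 3
Ranks of variable 2: 1, 2, 4, 5, 3
d = r₁ − r₂: 0, 3, 0, -3, 0
d²: 0, 9, 0, 9, 0; Σd² = 18
ρ = 1 − 6·18/(5·24) = 1 − 108/120 = 0.100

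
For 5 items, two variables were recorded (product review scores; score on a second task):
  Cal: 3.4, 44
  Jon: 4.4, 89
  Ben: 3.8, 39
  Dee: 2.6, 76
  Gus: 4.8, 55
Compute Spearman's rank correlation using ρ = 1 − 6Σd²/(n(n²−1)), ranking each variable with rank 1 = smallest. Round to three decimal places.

Ranks of variable 1: 2, 4, 3, 1, 5
Ranks of variable 2: 2, 5, 1, 4, 3
d = r₁ − r₂: 0, -1, 2, -3, 2
d²: 0, 1, 4, 9, 4; Σd² = 18
ρ = 1 − 6·18/(5·24) = 1 − 108/120 = 0.100

0.100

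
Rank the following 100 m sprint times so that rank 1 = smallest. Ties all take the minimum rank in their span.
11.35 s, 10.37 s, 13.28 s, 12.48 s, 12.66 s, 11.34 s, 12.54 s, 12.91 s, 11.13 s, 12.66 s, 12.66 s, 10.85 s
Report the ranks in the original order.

5, 1, 12, 6, 8, 4, 7, 11, 3, 8, 8, 2

Sorted (ascending): 10.37, 10.85, 11.13, 11.34, 11.35, 12.48, 12.54, 12.66, 12.66, 12.66, 12.91, 13.28
The 3 values of 12.66 occupy positions 8–10 → each gets rank 8.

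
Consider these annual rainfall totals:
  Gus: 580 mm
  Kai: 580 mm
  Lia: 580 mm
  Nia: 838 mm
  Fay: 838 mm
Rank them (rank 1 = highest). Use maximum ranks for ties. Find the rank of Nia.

2

Sorted (descending): 838, 838, 580, 580, 580
The 2 values of 838 occupy positions 1–2 → each gets rank 2.
The 3 values of 580 occupy positions 3–5 → each gets rank 5.
Nia has value 838 mm → rank 2.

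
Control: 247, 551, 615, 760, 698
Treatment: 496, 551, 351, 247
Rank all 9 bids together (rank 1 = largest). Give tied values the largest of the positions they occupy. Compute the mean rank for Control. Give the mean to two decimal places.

Sorted (descending): 760, 698, 615, 551, 551, 496, 351, 247, 247
The 2 values of 551 occupy positions 4–5 → each gets rank 5.
The 2 values of 247 occupy positions 8–9 → each gets rank 9.
Control values → pooled ranks: 247→9, 551→5, 615→3, 760→1, 698→2
Mean rank = (9 + 5 + 3 + 1 + 2) / 5 = 4.00

4.00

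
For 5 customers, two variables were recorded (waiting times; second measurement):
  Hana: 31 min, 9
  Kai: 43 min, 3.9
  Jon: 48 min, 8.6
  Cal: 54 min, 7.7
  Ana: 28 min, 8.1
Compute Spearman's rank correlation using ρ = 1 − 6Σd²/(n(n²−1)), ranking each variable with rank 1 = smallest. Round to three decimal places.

Ranks of variable 1: 2, 3, 4, 5, 1
Ranks of variable 2: 5, 1, 4, 2, 3
d = r₁ − r₂: -3, 2, 0, 3, -2
d²: 9, 4, 0, 9, 4; Σd² = 26
ρ = 1 − 6·26/(5·24) = 1 − 156/120 = -0.300

-0.300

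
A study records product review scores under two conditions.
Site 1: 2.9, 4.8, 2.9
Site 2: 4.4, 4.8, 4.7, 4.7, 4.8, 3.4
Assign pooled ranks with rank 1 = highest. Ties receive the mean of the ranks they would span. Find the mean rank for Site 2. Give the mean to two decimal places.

4.33

Sorted (descending): 4.8, 4.8, 4.8, 4.7, 4.7, 4.4, 3.4, 2.9, 2.9
The 3 values of 4.8 occupy positions 1–3 → average rank 2.
The 2 values of 4.7 occupy positions 4–5 → average rank (4+5)/2 = 4.5.
The 2 values of 2.9 occupy positions 8–9 → average rank (8+9)/2 = 8.5.
Site 2 values → pooled ranks: 4.4→6, 4.8→2, 4.7→4.5, 4.7→4.5, 4.8→2, 3.4→7
Mean rank = (6 + 2 + 4.5 + 4.5 + 2 + 7) / 6 = 4.33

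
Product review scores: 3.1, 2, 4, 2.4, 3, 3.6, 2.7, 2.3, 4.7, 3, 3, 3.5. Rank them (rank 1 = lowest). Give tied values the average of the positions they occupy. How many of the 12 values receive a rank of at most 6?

7

Sorted (ascending): 2, 2.3, 2.4, 2.7, 3, 3, 3, 3.1, 3.5, 3.6, 4, 4.7
The 3 values of 3 occupy positions 5–7 → average rank 6.
Ranks ≤ 6: {1, 2, 3, 4, 6, 6, 6} → 7 values.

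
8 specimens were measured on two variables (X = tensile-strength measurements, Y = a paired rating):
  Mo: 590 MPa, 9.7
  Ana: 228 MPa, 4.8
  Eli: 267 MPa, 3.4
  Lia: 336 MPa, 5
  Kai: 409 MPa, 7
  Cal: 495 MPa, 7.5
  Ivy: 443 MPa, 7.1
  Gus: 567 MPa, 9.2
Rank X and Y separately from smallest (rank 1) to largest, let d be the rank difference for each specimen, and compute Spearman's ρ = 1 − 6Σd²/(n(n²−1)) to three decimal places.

0.976

Ranks of variable 1: 8, 1, 2, 3, 4, 6, 5, 7
Ranks of variable 2: 8, 2, 1, 3, 4, 6, 5, 7
d = r₁ − r₂: 0, -1, 1, 0, 0, 0, 0, 0
d²: 0, 1, 1, 0, 0, 0, 0, 0; Σd² = 2
ρ = 1 − 6·2/(8·63) = 1 − 12/504 = 0.976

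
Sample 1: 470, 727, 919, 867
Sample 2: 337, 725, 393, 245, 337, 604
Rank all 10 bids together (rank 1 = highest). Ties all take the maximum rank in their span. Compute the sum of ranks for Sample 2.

44

Sorted (descending): 919, 867, 727, 725, 604, 470, 393, 337, 337, 245
The 2 values of 337 occupy positions 8–9 → each gets rank 9.
Sample 2 values → pooled ranks: 337→9, 725→4, 393→7, 245→10, 337→9, 604→5
Rank sum = 9 + 4 + 7 + 10 + 9 + 5 = 44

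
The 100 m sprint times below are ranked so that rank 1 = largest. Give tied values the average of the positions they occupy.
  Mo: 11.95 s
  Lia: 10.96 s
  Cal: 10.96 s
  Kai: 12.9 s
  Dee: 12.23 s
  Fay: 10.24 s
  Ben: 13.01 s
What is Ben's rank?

Sorted (descending): 13.01, 12.9, 12.23, 11.95, 10.96, 10.96, 10.24
The 2 values of 10.96 occupy positions 5–6 → average rank (5+6)/2 = 5.5.
Ben has value 13.01 s → rank 1.

1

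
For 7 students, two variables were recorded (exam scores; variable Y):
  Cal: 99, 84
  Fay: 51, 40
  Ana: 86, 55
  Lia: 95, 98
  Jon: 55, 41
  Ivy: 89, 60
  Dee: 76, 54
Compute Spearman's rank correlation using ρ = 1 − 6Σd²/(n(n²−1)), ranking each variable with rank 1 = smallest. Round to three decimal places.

0.964

Ranks of variable 1: 7, 1, 4, 6, 2, 5, 3
Ranks of variable 2: 6, 1, 4, 7, 2, 5, 3
d = r₁ − r₂: 1, 0, 0, -1, 0, 0, 0
d²: 1, 0, 0, 1, 0, 0, 0; Σd² = 2
ρ = 1 − 6·2/(7·48) = 1 − 12/336 = 0.964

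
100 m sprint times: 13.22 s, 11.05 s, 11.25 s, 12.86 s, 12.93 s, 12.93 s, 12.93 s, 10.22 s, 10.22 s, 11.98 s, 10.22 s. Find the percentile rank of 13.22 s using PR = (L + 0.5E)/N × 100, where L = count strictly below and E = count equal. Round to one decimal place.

95.5

N = 11.
Strictly below 13.22: 10. Equal to 13.22: 1.
PR = (10 + 0.5·1)/11 × 100 = 95.5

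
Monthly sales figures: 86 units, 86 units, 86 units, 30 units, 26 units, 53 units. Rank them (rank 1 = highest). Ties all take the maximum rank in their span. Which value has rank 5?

30

Sorted (descending): 86, 86, 86, 53, 30, 26
The 3 values of 86 occupy positions 1–3 → each gets rank 3.
Rank 5 → value 30.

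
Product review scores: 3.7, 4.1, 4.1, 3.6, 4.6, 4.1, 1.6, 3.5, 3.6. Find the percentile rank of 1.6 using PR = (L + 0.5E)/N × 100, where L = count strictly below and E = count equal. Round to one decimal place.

5.6

N = 9.
Strictly below 1.6: 0. Equal to 1.6: 1.
PR = (0 + 0.5·1)/9 × 100 = 5.6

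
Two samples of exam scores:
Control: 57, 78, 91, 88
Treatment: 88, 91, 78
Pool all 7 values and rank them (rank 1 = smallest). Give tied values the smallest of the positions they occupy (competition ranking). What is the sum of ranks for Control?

13

Sorted (ascending): 57, 78, 78, 88, 88, 91, 91
The 2 values of 78 occupy positions 2–3 → each gets rank 2.
The 2 values of 88 occupy positions 4–5 → each gets rank 4.
The 2 values of 91 occupy positions 6–7 → each gets rank 6.
Control values → pooled ranks: 57→1, 78→2, 91→6, 88→4
Rank sum = 1 + 2 + 6 + 4 = 13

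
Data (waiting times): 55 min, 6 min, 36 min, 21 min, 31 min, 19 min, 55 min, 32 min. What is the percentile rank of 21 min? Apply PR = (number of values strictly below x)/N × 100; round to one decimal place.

N = 8.
Strictly below 21: 2. Equal to 21: 1.
PR = 2/8 × 100 = 25.0

25.0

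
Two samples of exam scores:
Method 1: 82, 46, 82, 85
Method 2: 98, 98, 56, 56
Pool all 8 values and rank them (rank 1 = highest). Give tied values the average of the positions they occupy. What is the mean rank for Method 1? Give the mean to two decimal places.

Sorted (descending): 98, 98, 85, 82, 82, 56, 56, 46
The 2 values of 98 occupy positions 1–2 → average rank (1+2)/2 = 1.5.
The 2 values of 82 occupy positions 4–5 → average rank (4+5)/2 = 4.5.
The 2 values of 56 occupy positions 6–7 → average rank (6+7)/2 = 6.5.
Method 1 values → pooled ranks: 82→4.5, 46→8, 82→4.5, 85→3
Mean rank = (4.5 + 8 + 4.5 + 3) / 4 = 5.00

5.00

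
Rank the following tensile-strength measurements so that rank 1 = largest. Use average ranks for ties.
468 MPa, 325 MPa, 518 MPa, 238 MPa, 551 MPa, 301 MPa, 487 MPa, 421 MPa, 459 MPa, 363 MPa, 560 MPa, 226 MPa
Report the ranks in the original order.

5, 9, 3, 11, 2, 10, 4, 7, 6, 8, 1, 12

Sorted (descending): 560, 551, 518, 487, 468, 459, 421, 363, 325, 301, 238, 226
No ties — each value takes its position as its rank.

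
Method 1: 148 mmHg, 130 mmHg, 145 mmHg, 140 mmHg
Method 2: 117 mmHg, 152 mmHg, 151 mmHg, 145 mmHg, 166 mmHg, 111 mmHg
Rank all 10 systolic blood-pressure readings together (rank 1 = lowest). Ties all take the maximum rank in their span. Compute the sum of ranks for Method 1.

20

Sorted (ascending): 111, 117, 130, 140, 145, 145, 148, 151, 152, 166
The 2 values of 145 occupy positions 5–6 → each gets rank 6.
Method 1 values → pooled ranks: 148→7, 130→3, 145→6, 140→4
Rank sum = 7 + 3 + 6 + 4 = 20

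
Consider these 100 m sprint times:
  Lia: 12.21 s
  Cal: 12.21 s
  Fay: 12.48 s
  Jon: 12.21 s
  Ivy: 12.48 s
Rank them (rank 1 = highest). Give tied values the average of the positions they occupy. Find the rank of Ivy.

1.5

Sorted (descending): 12.48, 12.48, 12.21, 12.21, 12.21
The 2 values of 12.48 occupy positions 1–2 → average rank (1+2)/2 = 1.5.
The 3 values of 12.21 occupy positions 3–5 → average rank 4.
Ivy has value 12.48 s → rank 1.5.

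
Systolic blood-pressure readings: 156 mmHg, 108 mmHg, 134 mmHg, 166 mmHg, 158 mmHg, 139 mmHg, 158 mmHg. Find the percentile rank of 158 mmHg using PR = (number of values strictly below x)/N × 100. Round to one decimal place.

N = 7.
Strictly below 158: 4. Equal to 158: 2.
PR = 4/7 × 100 = 57.1

57.1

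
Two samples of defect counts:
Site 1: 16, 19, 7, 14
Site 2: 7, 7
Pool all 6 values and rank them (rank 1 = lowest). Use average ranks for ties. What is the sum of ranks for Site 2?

4

Sorted (ascending): 7, 7, 7, 14, 16, 19
The 3 values of 7 occupy positions 1–3 → average rank 2.
Site 2 values → pooled ranks: 7→2, 7→2
Rank sum = 2 + 2 = 4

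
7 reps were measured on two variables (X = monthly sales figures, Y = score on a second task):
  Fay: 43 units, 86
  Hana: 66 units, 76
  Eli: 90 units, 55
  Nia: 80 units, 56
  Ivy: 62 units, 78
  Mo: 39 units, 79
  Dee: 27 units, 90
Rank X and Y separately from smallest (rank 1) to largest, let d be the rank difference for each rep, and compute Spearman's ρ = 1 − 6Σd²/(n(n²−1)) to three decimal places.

-0.964

Ranks of variable 1: 3, 5, 7, 6, 4, 2, 1
Ranks of variable 2: 6, 3, 1, 2, 4, 5, 7
d = r₁ − r₂: -3, 2, 6, 4, 0, -3, -6
d²: 9, 4, 36, 16, 0, 9, 36; Σd² = 110
ρ = 1 − 6·110/(7·48) = 1 − 660/336 = -0.964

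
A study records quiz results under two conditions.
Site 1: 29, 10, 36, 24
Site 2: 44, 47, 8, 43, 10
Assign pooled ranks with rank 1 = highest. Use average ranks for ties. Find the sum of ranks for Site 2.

22.5

Sorted (descending): 47, 44, 43, 36, 29, 24, 10, 10, 8
The 2 values of 10 occupy positions 7–8 → average rank (7+8)/2 = 7.5.
Site 2 values → pooled ranks: 44→2, 47→1, 8→9, 43→3, 10→7.5
Rank sum = 2 + 1 + 9 + 3 + 7.5 = 22.5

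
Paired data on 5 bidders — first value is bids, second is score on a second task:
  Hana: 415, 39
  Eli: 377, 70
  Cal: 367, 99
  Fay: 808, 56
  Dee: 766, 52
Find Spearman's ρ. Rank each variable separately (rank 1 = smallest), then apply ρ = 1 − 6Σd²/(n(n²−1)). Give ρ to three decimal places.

-0.600

Ranks of variable 1: 3, 2, 1, 5, 4
Ranks of variable 2: 1, 4, 5, 3, 2
d = r₁ − r₂: 2, -2, -4, 2, 2
d²: 4, 4, 16, 4, 4; Σd² = 32
ρ = 1 − 6·32/(5·24) = 1 − 192/120 = -0.600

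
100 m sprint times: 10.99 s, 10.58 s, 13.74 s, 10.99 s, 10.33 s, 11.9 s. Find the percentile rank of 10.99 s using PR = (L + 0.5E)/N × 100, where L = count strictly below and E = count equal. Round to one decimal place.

50.0

N = 6.
Strictly below 10.99: 2. Equal to 10.99: 2.
PR = (2 + 0.5·2)/6 × 100 = 50.0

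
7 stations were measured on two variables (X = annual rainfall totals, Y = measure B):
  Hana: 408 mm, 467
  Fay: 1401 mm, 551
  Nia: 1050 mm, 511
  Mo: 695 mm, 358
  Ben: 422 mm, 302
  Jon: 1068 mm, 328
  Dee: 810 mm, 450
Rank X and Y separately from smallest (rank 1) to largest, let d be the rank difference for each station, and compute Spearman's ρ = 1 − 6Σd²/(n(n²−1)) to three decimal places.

0.393

Ranks of variable 1: 1, 7, 5, 3, 2, 6, 4
Ranks of variable 2: 5, 7, 6, 3, 1, 2, 4
d = r₁ − r₂: -4, 0, -1, 0, 1, 4, 0
d²: 16, 0, 1, 0, 1, 16, 0; Σd² = 34
ρ = 1 − 6·34/(7·48) = 1 − 204/336 = 0.393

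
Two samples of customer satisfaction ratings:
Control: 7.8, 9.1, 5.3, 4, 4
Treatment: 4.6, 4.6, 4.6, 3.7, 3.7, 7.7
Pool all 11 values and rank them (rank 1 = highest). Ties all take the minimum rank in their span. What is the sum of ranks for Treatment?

38

Sorted (descending): 9.1, 7.8, 7.7, 5.3, 4.6, 4.6, 4.6, 4, 4, 3.7, 3.7
The 3 values of 4.6 occupy positions 5–7 → each gets rank 5.
The 2 values of 4 occupy positions 8–9 → each gets rank 8.
The 2 values of 3.7 occupy positions 10–11 → each gets rank 10.
Treatment values → pooled ranks: 4.6→5, 4.6→5, 4.6→5, 3.7→10, 3.7→10, 7.7→3
Rank sum = 5 + 5 + 5 + 10 + 10 + 3 = 38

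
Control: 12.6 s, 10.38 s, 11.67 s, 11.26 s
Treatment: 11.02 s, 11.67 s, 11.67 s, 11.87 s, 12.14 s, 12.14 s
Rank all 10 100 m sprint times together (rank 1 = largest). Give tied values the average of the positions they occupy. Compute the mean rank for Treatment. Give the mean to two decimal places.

5.00

Sorted (descending): 12.6, 12.14, 12.14, 11.87, 11.67, 11.67, 11.67, 11.26, 11.02, 10.38
The 2 values of 12.14 occupy positions 2–3 → average rank (2+3)/2 = 2.5.
The 3 values of 11.67 occupy positions 5–7 → average rank 6.
Treatment values → pooled ranks: 11.02→9, 11.67→6, 11.67→6, 11.87→4, 12.14→2.5, 12.14→2.5
Mean rank = (9 + 6 + 6 + 4 + 2.5 + 2.5) / 6 = 5.00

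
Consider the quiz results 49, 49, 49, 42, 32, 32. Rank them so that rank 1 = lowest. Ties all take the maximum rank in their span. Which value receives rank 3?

42

Sorted (ascending): 32, 32, 42, 49, 49, 49
The 2 values of 32 occupy positions 1–2 → each gets rank 2.
The 3 values of 49 occupy positions 4–6 → each gets rank 6.
Rank 3 → value 42.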